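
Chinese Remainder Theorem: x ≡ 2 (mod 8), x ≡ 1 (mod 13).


m₁ = 8, m₂ = 13, gcd = 1, so CRT applies. M = m₁·m₂ = 104
Let M₁ = M/m₁ = 13, M₂ = M/m₂ = 8
Find y₁ ≡ M₁⁻¹ (mod m₁): 13⁻¹ ≡ 5 (mod 8)
Find y₂ ≡ M₂⁻¹ (mod m₂): 8⁻¹ ≡ 5 (mod 13)
x = a₁·M₁·y₁ + a₂·M₂·y₂ = 2·13·5 + 1·8·5 = 170
Reduce mod 104: x ≡ 66
Check: 66 mod 8 = 2 ✓, 66 mod 13 = 1 ✓

x ≡ 66 (mod 104)


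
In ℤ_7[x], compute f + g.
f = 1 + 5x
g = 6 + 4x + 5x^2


Add coefficients mod 7:
x^0: 1 + 6 = 0 (mod 7)
x^1: 5 + 4 = 2 (mod 7)
x^2: 0 + 5 = 5 (mod 7)
Result: 2x + 5x^2

f + g = 2x + 5x^2


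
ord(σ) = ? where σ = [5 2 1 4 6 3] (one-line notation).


Cycle decomposition: (1 5 6 3)
Cycle lengths: 4
Order = lcm(4) = 4

ord(σ) = 4


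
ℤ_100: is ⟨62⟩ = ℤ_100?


g generates ℤ_n iff gcd(g, n) = 1
gcd(62, 100) = 2
Since gcd = 2 ≠ 1, ⟨62⟩ has order 50 < 100, so 62 is not a generator.

No, 62 does not generate ℤ_100


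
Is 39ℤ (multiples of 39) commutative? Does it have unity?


39ℤ is a commutative ring under +,× but has no multiplicative identity (1 ∉ 39ℤ); it has no zero divisors, but without unity it is not an integral domain
Commutative: Yes
Integral domain: No
Has unity: No

39ℤ (multiples of 39): Commutative=Yes, Unity=No


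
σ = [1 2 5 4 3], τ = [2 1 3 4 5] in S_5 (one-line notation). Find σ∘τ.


σ∘τ: apply τ first, then σ
1 →τ 2 →σ 2
2 →τ 1 →σ 1
3 →τ 3 →σ 5
4 →τ 4 →σ 4
5 →τ 5 →σ 3

σ∘τ = [2 1 5 4 3]


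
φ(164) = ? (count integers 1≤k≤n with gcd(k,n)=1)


Factor n: 164 = 2^2 × 41
φ(n) = n · ∏(1 - 1/p) over distinct primes p | n
φ(164) = 164 · (1 - 1/2) · (1 - 1/41) = 80

φ(164) = 80


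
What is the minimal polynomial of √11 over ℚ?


√11 satisfies x² - 11 = 0, irreducible over ℚ since 11 is squarefree

Minimal polynomial: x² - 11


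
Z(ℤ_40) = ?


Z(G) = {g ∈ G | gx = xg for all x ∈ G}
ℤ_40 is abelian, so Z(G) = G

Z(ℤ_40) = ℤ_40


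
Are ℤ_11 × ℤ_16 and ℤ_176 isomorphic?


Comparing ℤ_11 × ℤ_16 and ℤ_176:
gcd(11,16) = 1, so ℤ_11 × ℤ_16 ≅ ℤ_176 (CRT)

Yes, ℤ_11 × ℤ_16 ≅ ℤ_176


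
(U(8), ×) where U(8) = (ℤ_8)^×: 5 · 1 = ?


Operation: multiplication mod 8
5 · 1 = (a × b) mod 8 with a = 5, b = 1

5 · 1 = 5


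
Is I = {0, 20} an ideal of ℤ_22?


Check ideal conditions for I = {0, 20} in ℤ_22:
(1) I is an additive subgroup? No
(2) For r ∈ ℤ_22 and a ∈ I: r·a ∈ I? No  [counterexample: r=2, a=20, r·a mod 22 = 18 ∉ I]

No, I is not an ideal of ℤ_22


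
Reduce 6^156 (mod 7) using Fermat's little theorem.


Fermat's little theorem: if p is prime and gcd(a,p)=1, then a^(p-1) ≡ 1 (mod p)
p = 7 is prime, gcd(6,7) = 1
Reduce exponent: 156 mod 6 = 0
So 6^156 ≡ 6^0 (mod 7)
6^0 = 1

6^156 ≡ 1 (mod 7)


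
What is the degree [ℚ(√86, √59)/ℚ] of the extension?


[ℚ(√86,√59):ℚ] = [ℚ(√86,√59):ℚ(√86)]·[ℚ(√86):ℚ] = 2·2 = 4

[ℚ(√86, √59)/ℚ] = 4


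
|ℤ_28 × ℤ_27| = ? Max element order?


|ℤ_28 × ℤ_27| = 28 × 27 = 756
Max element order = lcm(28,27) = 756
Cyclic? Yes (gcd=1)

|ℤ_28×ℤ_27| = 756, max element order = 756


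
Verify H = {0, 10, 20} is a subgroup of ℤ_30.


Subgroup test for H = {0, 10, 20} in (ℤ_30, +):
(1) 0 ∈ H? Yes
(2) Closure: for all a,b ∈ H, (a+b) mod 30 ∈ H? Yes
(3) Inverses: for all a ∈ H, -a mod 30 ∈ H? Yes

Yes, H is a subgroup of ℤ_30


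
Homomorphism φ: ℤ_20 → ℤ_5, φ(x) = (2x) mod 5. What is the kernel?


Kernel = preimage of identity
ker(φ) = {x ∈ ℤ_20 : 2x ≡ 0 (mod 5)}. Since 5 | 20, φ is well-defined. The kernel is the cyclic subgroup ⟨5⟩ of ℤ_20 (order 4), i.e. {0, 5, 10, 15}

ker(φ) = {0, 5, 10, 15}


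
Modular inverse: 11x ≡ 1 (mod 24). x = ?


Use the extended Euclidean algorithm to write 1 = 11·s + 24·t; then s mod 24 is the inverse.
Euclidean algorithm:
  11 = 0·24 + 11
  24 = 2·11 + 2
  11 = 5·2 + 1
  2 = 2·1 + 0
gcd(11,24) = 1
Back-substitution gives: 11·(11) + 24·(-5) = 1
So 11⁻¹ ≡ 11 ≡ 11 (mod 24)
Check: 11 × 11 = 121 ≡ 1 (mod 24) ✓

11⁻¹ ≡ 11 (mod 24)


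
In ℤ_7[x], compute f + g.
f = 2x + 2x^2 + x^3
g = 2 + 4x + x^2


Add coefficients mod 7:
x^0: 0 + 2 = 2 (mod 7)
x^1: 2 + 4 = 6 (mod 7)
x^2: 2 + 1 = 3 (mod 7)
x^3: 1 + 0 = 1 (mod 7)
Result: 2 + 6x + 3x^2 + x^3

f + g = 2 + 6x + 3x^2 + x^3


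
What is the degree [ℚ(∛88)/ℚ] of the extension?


∛88 has minimal polynomial x³ - 88 (irreducible over ℚ since 88 is not a perfect cube)

[ℚ(∛88)/ℚ] = 3


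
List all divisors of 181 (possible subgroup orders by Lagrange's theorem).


Lagrange's theorem: |H| divides |G|
|G| = 181
Divisors of 181: 1, 181

Possible subgroup orders: {1, 181}


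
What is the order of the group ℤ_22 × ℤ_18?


|A × B| = |A| · |B|
|ℤ_22 × ℤ_18| = 22 × 18 = 396

|ℤ_22 × ℤ_18| = 396


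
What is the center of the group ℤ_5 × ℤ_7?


Z(G) = {g ∈ G | gx = xg for all x ∈ G}
Direct product of abelian groups is abelian, so Z(G) = G

Z(ℤ_5 × ℤ_7) = ℤ_5 × ℤ_7


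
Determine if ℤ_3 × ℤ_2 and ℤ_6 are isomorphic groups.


Comparing ℤ_3 × ℤ_2 and ℤ_6:
gcd(3,2) = 1, so ℤ_3 × ℤ_2 ≅ ℤ_6 (CRT)

Yes, ℤ_3 × ℤ_2 ≅ ℤ_6


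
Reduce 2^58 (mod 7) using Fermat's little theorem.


Fermat's little theorem: if p is prime and gcd(a,p)=1, then a^(p-1) ≡ 1 (mod p)
p = 7 is prime, gcd(2,7) = 1
Reduce exponent: 58 mod 6 = 4
So 2^58 ≡ 2^4 (mod 7)
2^4 mod 7 = 2

2^58 ≡ 2 (mod 7)


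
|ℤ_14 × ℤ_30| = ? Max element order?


|ℤ_14 × ℤ_30| = 14 × 30 = 420
Max element order = lcm(14,30) = 210
Cyclic? No (gcd=2)

|ℤ_14×ℤ_30| = 420, max element order = 210


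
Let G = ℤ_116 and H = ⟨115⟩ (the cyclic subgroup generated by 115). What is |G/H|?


|⟨115⟩| = n / gcd(115, 116) = 116 / 1 = 116
H is normal (ℤ_116 is abelian).
|G/H| = |G| / |H| = 116 / 116 = 1

|G/H| = 1


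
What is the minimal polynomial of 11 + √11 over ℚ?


Let α = 11 + √11. Then α - 11 = √11, so (α - 11)² = 11, giving α² - 22α + 110 = 0. Degree 2 and α ∉ ℚ, so this is the minimal polynomial.

Minimal polynomial: x² - 22x + 110


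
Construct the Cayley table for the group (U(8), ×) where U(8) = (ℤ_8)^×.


Elements: {1, 3, 5, 7}
Operation: multiplication mod 8
Entry (a, b) = (a × b) mod 8

Cayley table:
  | 1 | 3 | 5 | 7
1 | 1 | 3 | 5 | 7
3 | 3 | 1 | 7 | 5
5 | 5 | 7 | 1 | 3
7 | 7 | 5 | 3 | 1


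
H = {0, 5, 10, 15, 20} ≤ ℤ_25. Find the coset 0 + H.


0 + H = {0 + h (mod 25) : h ∈ H}
0+0=0, 0+5=5, 0+10=10, 0+15=15, 0+20=20

0 + H = {0, 5, 10, 15, 20}


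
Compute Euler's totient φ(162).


Factor n: 162 = 2 × 3^4
φ(n) = n · ∏(1 - 1/p) over distinct primes p | n
φ(162) = 162 · (1 - 1/2) · (1 - 1/3) = 54

φ(162) = 54


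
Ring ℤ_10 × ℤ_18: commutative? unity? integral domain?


Direct product ring; commutative with unity (1,1); but (1,0)·(0,1) = (0,0) gives zero divisors, so not an integral domain
Commutative: Yes
Integral domain: No
Has unity: Yes

ℤ_10 × ℤ_18: Commutative=Yes, Unity=Yes


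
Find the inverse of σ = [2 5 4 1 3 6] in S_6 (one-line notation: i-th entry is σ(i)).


To find σ⁻¹, swap domain and range:
σ(1) = 2 → σ⁻¹(2) = 1
σ(2) = 5 → σ⁻¹(5) = 2
σ(3) = 4 → σ⁻¹(4) = 3
σ(4) = 1 → σ⁻¹(1) = 4
σ(5) = 3 → σ⁻¹(3) = 5
σ(6) = 6 → σ⁻¹(6) = 6

σ⁻¹ = [4 1 5 3 2 6]


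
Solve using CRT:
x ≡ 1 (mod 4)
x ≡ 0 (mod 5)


m₁ = 4, m₂ = 5, gcd = 1, so CRT applies. M = m₁·m₂ = 20
Let M₁ = M/m₁ = 5, M₂ = M/m₂ = 4
Find y₁ ≡ M₁⁻¹ (mod m₁): 5⁻¹ ≡ 1 (mod 4)
Find y₂ ≡ M₂⁻¹ (mod m₂): 4⁻¹ ≡ 4 (mod 5)
x = a₁·M₁·y₁ + a₂·M₂·y₂ = 1·5·1 + 0·4·4 = 5
Reduce mod 20: x ≡ 5
Check: 5 mod 4 = 1 ✓, 5 mod 5 = 0 ✓

x ≡ 5 (mod 20)


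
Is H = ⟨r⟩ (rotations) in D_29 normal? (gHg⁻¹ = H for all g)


H = ⟨r⟩ (rotations) in D_29
The rotation subgroup ⟨r⟩ has index 2 in D_29, so it is normal

Yes, normal subgroup


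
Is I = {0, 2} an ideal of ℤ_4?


Check ideal conditions for I = {0, 2} in ℤ_4:
(1) I is an additive subgroup? Yes
(2) For r ∈ ℤ_4 and a ∈ I: r·a ∈ I? Yes

Yes, I is an ideal of ℤ_4


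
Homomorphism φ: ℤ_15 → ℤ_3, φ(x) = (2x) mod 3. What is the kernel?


Kernel = preimage of identity
ker(φ) = {x ∈ ℤ_15 : 2x ≡ 0 (mod 3)}. Since 3 | 15, φ is well-defined. The kernel is the cyclic subgroup ⟨3⟩ of ℤ_15 (order 5), i.e. {0, 3, 6, 9, 12}

ker(φ) = {0, 3, 6, 9, 12}


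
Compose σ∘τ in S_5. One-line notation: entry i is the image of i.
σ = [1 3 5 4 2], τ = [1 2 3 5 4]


σ∘τ: apply τ first, then σ
1 →τ 1 →σ 1
2 →τ 2 →σ 3
3 →τ 3 →σ 5
4 →τ 5 →σ 2
5 →τ 4 →σ 4

σ∘τ = [1 3 5 2 4]


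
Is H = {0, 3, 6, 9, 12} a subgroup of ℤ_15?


Subgroup test for H = {0, 3, 6, 9, 12} in (ℤ_15, +):
(1) 0 ∈ H? Yes
(2) Closure: for all a,b ∈ H, (a+b) mod 15 ∈ H? Yes
(3) Inverses: for all a ∈ H, -a mod 15 ∈ H? Yes

Yes, H is a subgroup of ℤ_15


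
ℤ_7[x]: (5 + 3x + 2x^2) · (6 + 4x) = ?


Expand and collect like terms; reduce coefficients mod 7:
x^0: 5·6 = 30 ≡ 2 (mod 7)
x^1: 5·4 + 3·6 = 38 ≡ 3 (mod 7)
x^2: 3·4 + 2·6 = 24 ≡ 3 (mod 7)
x^3: 2·4 = 8 ≡ 1 (mod 7)
Result: 2 + 3x + 3x^2 + x^3

f · g = 2 + 3x + 3x^2 + x^3


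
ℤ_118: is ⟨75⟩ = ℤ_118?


g generates ℤ_n iff gcd(g, n) = 1
gcd(75, 118) = 1
Since gcd = 1, 75 is a generator.

Yes, 75 generates ℤ_118


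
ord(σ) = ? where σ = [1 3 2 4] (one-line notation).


Cycle decomposition: (2 3)
Cycle lengths: 2
Order = lcm(2) = 2

ord(σ) = 2


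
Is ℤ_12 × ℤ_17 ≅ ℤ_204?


Comparing ℤ_12 × ℤ_17 and ℤ_204:
gcd(12,17) = 1, so ℤ_12 × ℤ_17 ≅ ℤ_204 (CRT)

Yes, ℤ_12 × ℤ_17 ≅ ℤ_204


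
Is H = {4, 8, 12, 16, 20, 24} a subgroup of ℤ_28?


Subgroup test for H = {4, 8, 12, 16, 20, 24} in (ℤ_28, +):
(1) 0 ∈ H? No
(2) Closure: for all a,b ∈ H, (a+b) mod 28 ∈ H? No  [counterexample: 4 + 24 = 0 ∉ H]
(3) Inverses: for all a ∈ H, -a mod 28 ∈ H? Yes

No, H is not a subgroup of ℤ_28


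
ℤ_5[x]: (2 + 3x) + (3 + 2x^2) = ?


Add coefficients mod 5:
x^0: 2 + 3 = 0 (mod 5)
x^1: 3 + 0 = 3 (mod 5)
x^2: 0 + 2 = 2 (mod 5)
Result: 3x + 2x^2

f + g = 3x + 2x^2


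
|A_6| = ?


|A_n| = n!/2 (even permutations)
|A_6| = 6!/2 = 720/2 = 360

|A_6| = 360


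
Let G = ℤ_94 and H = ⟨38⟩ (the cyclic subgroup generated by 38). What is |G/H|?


|⟨38⟩| = n / gcd(38, 94) = 94 / 2 = 47
H is normal (ℤ_94 is abelian).
|G/H| = |G| / |H| = 94 / 47 = 2

|G/H| = 2


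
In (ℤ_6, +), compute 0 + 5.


Operation: addition mod 6
0 + 5 = (a + b) mod 6 with a = 0, b = 5

0 + 5 = 5


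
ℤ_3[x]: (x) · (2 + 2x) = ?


Expand and collect like terms; reduce coefficients mod 3:
x^0: 0·2 = 0 ≡ 0 (mod 3)
x^1: 0·2 + 1·2 = 2 ≡ 2 (mod 3)
x^2: 1·2 = 2 ≡ 2 (mod 3)
Result: 2x + 2x^2

f · g = 2x + 2x^2


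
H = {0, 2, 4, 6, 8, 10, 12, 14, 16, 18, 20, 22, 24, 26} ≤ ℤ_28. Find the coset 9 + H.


9 + H = {9 + h (mod 28) : h ∈ H}
9+0=9, 9+2=11, 9+4=13, 9+6=15, 9+8=17, 9+10=19, 9+12=21, 9+14=23, 9+16=25, 9+18=27, 9+20=1, 9+22=3, 9+24=5, 9+26=7
9 + H = {1, 3, 5, 7, 9, 11, 13, 15, 17, 19, 21, 23, 25, 27} = 1 + H

9 + H = {1, 3, 5, 7, 9, 11, 13, 15, 17, 19, 21, 23, 25, 27}


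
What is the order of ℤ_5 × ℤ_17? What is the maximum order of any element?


|ℤ_5 × ℤ_17| = 5 × 17 = 85
Max element order = lcm(5,17) = 85
Cyclic? Yes (gcd=1)

|ℤ_5×ℤ_17| = 85, max element order = 85


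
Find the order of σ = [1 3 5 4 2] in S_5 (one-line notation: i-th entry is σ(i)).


Cycle decomposition: (2 3 5)
Cycle lengths: 3
Order = lcm(3) = 3

ord(σ) = 3


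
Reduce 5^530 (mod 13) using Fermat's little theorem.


Fermat's little theorem: if p is prime and gcd(a,p)=1, then a^(p-1) ≡ 1 (mod p)
p = 13 is prime, gcd(5,13) = 1
Reduce exponent: 530 mod 12 = 2
So 5^530 ≡ 5^2 (mod 13)
5^2 mod 13 = 12

5^530 ≡ 12 (mod 13)


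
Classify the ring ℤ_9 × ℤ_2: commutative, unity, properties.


Direct product ring; commutative with unity (1,1); but (1,0)·(0,1) = (0,0) gives zero divisors, so not an integral domain
Commutative: Yes
Integral domain: No
Has unity: Yes

ℤ_9 × ℤ_2: Commutative=Yes, Unity=Yes


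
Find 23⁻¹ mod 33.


Use the extended Euclidean algorithm to write 1 = 23·s + 33·t; then s mod 33 is the inverse.
Euclidean algorithm:
  23 = 0·33 + 23
  33 = 1·23 + 10
  23 = 2·10 + 3
  10 = 3·3 + 1
  3 = 3·1 + 0
gcd(23,33) = 1
Back-substitution gives: 23·(-10) + 33·(7) = 1
So 23⁻¹ ≡ -10 ≡ 23 (mod 33)
Check: 23 × 23 = 529 ≡ 1 (mod 33) ✓

23⁻¹ ≡ 23 (mod 33)


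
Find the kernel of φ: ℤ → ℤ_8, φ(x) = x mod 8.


Kernel = preimage of identity
ker(φ) = {x ∈ ℤ : x ≡ 0 (mod 8)} = 8ℤ = {0, ±8, ±16, ...}

ker(φ) = 8ℤ


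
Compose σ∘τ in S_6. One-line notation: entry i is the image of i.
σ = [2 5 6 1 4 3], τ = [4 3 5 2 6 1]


σ∘τ: apply τ first, then σ
1 →τ 4 →σ 1
2 →τ 3 →σ 6
3 →τ 5 →σ 4
4 →τ 2 →σ 5
5 →τ 6 →σ 3
6 →τ 1 →σ 2

σ∘τ = [1 6 4 5 3 2]


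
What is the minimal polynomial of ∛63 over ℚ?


∛63 satisfies x³ - 63 = 0, irreducible over ℚ (no rational root; 63 is not a perfect cube)

Minimal polynomial: x³ - 63


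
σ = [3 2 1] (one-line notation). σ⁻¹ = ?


To find σ⁻¹, swap domain and range:
σ(1) = 3 → σ⁻¹(3) = 1
σ(2) = 2 → σ⁻¹(2) = 2
σ(3) = 1 → σ⁻¹(1) = 3

σ⁻¹ = [3 2 1]


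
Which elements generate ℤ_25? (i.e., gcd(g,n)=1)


g generates ℤ_n iff gcd(g,n) = 1
Prime factors of 25: 5
Generators are g ∈ {1,...,24} not divisible by any of these primes.
Generators: {1, 2, 3, 4, 6, 7, 8, 9, 11, 12, 13, 14, 16, 17, 18, 19, 21, 22, 23, 24}
Number of generators = φ(25) = 20

Generators of ℤ_25 = {1, 2, 3, 4, 6, 7, 8, 9, 11, 12, 13, 14, 16, 17, 18, 19, 21, 22, 23, 24}


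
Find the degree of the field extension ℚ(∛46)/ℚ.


∛46 has minimal polynomial x³ - 46 (irreducible over ℚ since 46 is not a perfect cube)

[ℚ(∛46)/ℚ] = 3


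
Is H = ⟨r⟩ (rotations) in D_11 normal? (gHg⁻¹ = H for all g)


H = ⟨r⟩ (rotations) in D_11
The rotation subgroup ⟨r⟩ has index 2 in D_11, so it is normal

Yes, normal subgroup


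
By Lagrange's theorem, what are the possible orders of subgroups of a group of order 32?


Lagrange's theorem: |H| divides |G|
|G| = 32
Divisors of 32: 1, 2, 4, 8, 16, 32

Possible subgroup orders: {1, 2, 4, 8, 16, 32}


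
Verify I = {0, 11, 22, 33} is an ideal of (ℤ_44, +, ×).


Check ideal conditions for I = {0, 11, 22, 33} in ℤ_44:
(1) I is an additive subgroup? Yes
(2) For r ∈ ℤ_44 and a ∈ I: r·a ∈ I? Yes

Yes, I is an ideal of ℤ_44


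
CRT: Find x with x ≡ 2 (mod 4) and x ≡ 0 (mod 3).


m₁ = 4, m₂ = 3, gcd = 1, so CRT applies. M = m₁·m₂ = 12
Let M₁ = M/m₁ = 3, M₂ = M/m₂ = 4
Find y₁ ≡ M₁⁻¹ (mod m₁): 3⁻¹ ≡ 3 (mod 4)
Find y₂ ≡ M₂⁻¹ (mod m₂): 4⁻¹ ≡ 1 (mod 3)
x = a₁·M₁·y₁ + a₂·M₂·y₂ = 2·3·3 + 0·4·1 = 18
Reduce mod 12: x ≡ 6
Check: 6 mod 4 = 2 ✓, 6 mod 3 = 0 ✓

x ≡ 6 (mod 12)


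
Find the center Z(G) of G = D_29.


Z(G) = {g ∈ G | gx = xg for all x ∈ G}
For odd n, Z(D_n) = {e}: no nontrivial rotation commutes with all reflections

Z(D_29) = {e}


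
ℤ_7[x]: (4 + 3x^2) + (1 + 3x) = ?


Add coefficients mod 7:
x^0: 4 + 1 = 5 (mod 7)
x^1: 0 + 3 = 3 (mod 7)
x^2: 3 + 0 = 3 (mod 7)
Result: 5 + 3x + 3x^2

f + g = 5 + 3x + 3x^2


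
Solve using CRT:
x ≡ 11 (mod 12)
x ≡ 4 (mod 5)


m₁ = 12, m₂ = 5, gcd = 1, so CRT applies. M = m₁·m₂ = 60
Let M₁ = M/m₁ = 5, M₂ = M/m₂ = 12
Find y₁ ≡ M₁⁻¹ (mod m₁): 5⁻¹ ≡ 5 (mod 12)
Find y₂ ≡ M₂⁻¹ (mod m₂): 12⁻¹ ≡ 3 (mod 5)
x = a₁·M₁·y₁ + a₂·M₂·y₂ = 11·5·5 + 4·12·3 = 419
Reduce mod 60: x ≡ 59
Check: 59 mod 12 = 11 ✓, 59 mod 5 = 4 ✓

x ≡ 59 (mod 60)


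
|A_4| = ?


|A_n| = n!/2 (even permutations)
|A_4| = 4!/2 = 24/2 = 12

|A_4| = 12


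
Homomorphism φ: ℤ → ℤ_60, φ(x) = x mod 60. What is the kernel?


Kernel = preimage of identity
ker(φ) = {x ∈ ℤ : x ≡ 0 (mod 60)} = 60ℤ = {0, ±60, ±120, ...}

ker(φ) = 60ℤ


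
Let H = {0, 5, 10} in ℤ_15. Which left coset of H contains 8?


8 + H = {8 + h (mod 15) : h ∈ H}
8+0=8, 8+5=13, 8+10=3
8 + H = {3, 8, 13} = 3 + H

8 + H = {3, 8, 13}


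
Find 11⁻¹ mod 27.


Use the extended Euclidean algorithm to write 1 = 11·s + 27·t; then s mod 27 is the inverse.
Euclidean algorithm:
  11 = 0·27 + 11
  27 = 2·11 + 5
  11 = 2·5 + 1
  5 = 5·1 + 0
gcd(11,27) = 1
Back-substitution gives: 11·(5) + 27·(-2) = 1
So 11⁻¹ ≡ 5 ≡ 5 (mod 27)
Check: 11 × 5 = 55 ≡ 1 (mod 27) ✓

11⁻¹ ≡ 5 (mod 27)


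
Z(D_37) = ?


Z(G) = {g ∈ G | gx = xg for all x ∈ G}
For odd n, Z(D_n) = {e}: no nontrivial rotation commutes with all reflections

Z(D_37) = {e}


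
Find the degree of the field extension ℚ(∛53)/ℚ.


∛53 has minimal polynomial x³ - 53 (irreducible over ℚ since 53 is not a perfect cube)

[ℚ(∛53)/ℚ] = 3


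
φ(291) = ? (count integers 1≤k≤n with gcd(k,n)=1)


Factor n: 291 = 3 × 97
φ(n) = n · ∏(1 - 1/p) over distinct primes p | n
φ(291) = 291 · (1 - 1/3) · (1 - 1/97) = 192

φ(291) = 192


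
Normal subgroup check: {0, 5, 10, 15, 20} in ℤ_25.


H = {0, 5, 10, 15, 20} in ℤ_25
ℤ_25 is abelian; every subgroup of an abelian group is normal

Yes, normal subgroup


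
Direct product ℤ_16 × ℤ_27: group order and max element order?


|ℤ_16 × ℤ_27| = 16 × 27 = 432
Max element order = lcm(16,27) = 432
Cyclic? Yes (gcd=1)

|ℤ_16×ℤ_27| = 432, max element order = 432


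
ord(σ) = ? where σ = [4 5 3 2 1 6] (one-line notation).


Cycle decomposition: (1 4 2 5)
Cycle lengths: 4
Order = lcm(4) = 4

ord(σ) = 4


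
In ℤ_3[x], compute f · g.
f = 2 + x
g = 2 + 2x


Expand and collect like terms; reduce coefficients mod 3:
x^0: 2·2 = 4 ≡ 1 (mod 3)
x^1: 2·2 + 1·2 = 6 ≡ 0 (mod 3)
x^2: 1·2 = 2 ≡ 2 (mod 3)
Result: 1 + 2x^2

f · g = 1 + 2x^2


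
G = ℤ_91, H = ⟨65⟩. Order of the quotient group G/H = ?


|⟨65⟩| = n / gcd(65, 91) = 91 / 13 = 7
H is normal (ℤ_91 is abelian).
|G/H| = |G| / |H| = 91 / 7 = 13

|G/H| = 13


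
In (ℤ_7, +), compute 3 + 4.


Operation: addition mod 7
3 + 4 = (a + b) mod 7 with a = 3, b = 4

3 + 4 = 0


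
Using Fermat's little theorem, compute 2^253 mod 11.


Fermat's little theorem: if p is prime and gcd(a,p)=1, then a^(p-1) ≡ 1 (mod p)
p = 11 is prime, gcd(2,11) = 1
Reduce exponent: 253 mod 10 = 3
So 2^253 ≡ 2^3 (mod 11)
2^3 mod 11 = 8

2^253 ≡ 8 (mod 11)


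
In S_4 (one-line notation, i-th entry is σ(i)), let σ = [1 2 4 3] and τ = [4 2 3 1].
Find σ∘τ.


σ∘τ: apply τ first, then σ
1 →τ 4 →σ 3
2 →τ 2 →σ 2
3 →τ 3 →σ 4
4 →τ 1 →σ 1

σ∘τ = [3 2 4 1]


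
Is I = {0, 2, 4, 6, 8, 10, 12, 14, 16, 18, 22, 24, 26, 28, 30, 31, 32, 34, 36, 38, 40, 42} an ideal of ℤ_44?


Check ideal conditions for I = {0, 2, 4, 6, 8, 10, 12, 14, 16, 18, 22, 24, 26, 28, 30, 31, 32, 34, 36, 38, 40, 42} in ℤ_44:
(1) I is an additive subgroup? No
(2) For r ∈ ℤ_44 and a ∈ I: r·a ∈ I? No  [counterexample: r=2, a=10, r·a mod 44 = 20 ∉ I]

No, I is not an ideal of ℤ_44


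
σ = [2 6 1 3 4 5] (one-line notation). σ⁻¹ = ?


To find σ⁻¹, swap domain and range:
σ(1) = 2 → σ⁻¹(2) = 1
σ(2) = 6 → σ⁻¹(6) = 2
σ(3) = 1 → σ⁻¹(1) = 3
σ(4) = 3 → σ⁻¹(3) = 4
σ(5) = 4 → σ⁻¹(4) = 5
σ(6) = 5 → σ⁻¹(5) = 6

σ⁻¹ = [3 1 4 5 6 2]


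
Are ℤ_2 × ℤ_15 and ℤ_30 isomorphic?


Comparing ℤ_2 × ℤ_15 and ℤ_30:
gcd(2,15) = 1, so ℤ_2 × ℤ_15 ≅ ℤ_30 (CRT)

Yes, ℤ_2 × ℤ_15 ≅ ℤ_30


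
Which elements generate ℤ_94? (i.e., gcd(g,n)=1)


g generates ℤ_n iff gcd(g,n) = 1
Prime factors of 94: 2, 47
Generators are g ∈ {1,...,93} not divisible by any of these primes.
Generators: {1, 3, 5, 7, 9, 11, 13, 15, 17, 19, 21, 23, 25, 27, 29, 31, 33, 35, 37, 39, 41, 43, 45, 49, 51, 53, 55, 57, 59, 61, 63, 65, 67, 69, 71, 73, 75, 77, 79, 81, 83, 85, 87, 89, 91, 93}
Number of generators = φ(94) = 46

Generators of ℤ_94 = {1, 3, 5, 7, 9, 11, 13, 15, 17, 19, 21, 23, 25, 27, 29, 31, 33, 35, 37, 39, 41, 43, 45, 49, 51, 53, 55, 57, 59, 61, 63, 65, 67, 69, 71, 73, 75, 77, 79, 81, 83, 85, 87, 89, 91, 93}


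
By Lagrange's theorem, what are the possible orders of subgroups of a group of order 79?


Lagrange's theorem: |H| divides |G|
|G| = 79
Divisors of 79: 1, 79

Possible subgroup orders: {1, 79}


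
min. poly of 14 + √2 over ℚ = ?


Let α = 14 + √2. Then α - 14 = √2, so (α - 14)² = 2, giving α² - 28α + 194 = 0. Degree 2 and α ∉ ℚ, so this is the minimal polynomial.

Minimal polynomial: x² - 28x + 194


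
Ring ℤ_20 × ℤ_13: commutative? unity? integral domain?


Direct product ring; commutative with unity (1,1); but (1,0)·(0,1) = (0,0) gives zero divisors, so not an integral domain
Commutative: Yes
Integral domain: No
Has unity: Yes

ℤ_20 × ℤ_13: Commutative=Yes, Unity=Yes


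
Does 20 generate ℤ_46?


g generates ℤ_n iff gcd(g, n) = 1
gcd(20, 46) = 2
Since gcd = 2 ≠ 1, ⟨20⟩ has order 23 < 46, so 20 is not a generator.

No, 20 does not generate ℤ_46


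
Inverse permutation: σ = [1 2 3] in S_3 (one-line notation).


To find σ⁻¹, swap domain and range:
σ(1) = 1 → σ⁻¹(1) = 1
σ(2) = 2 → σ⁻¹(2) = 2
σ(3) = 3 → σ⁻¹(3) = 3

σ⁻¹ = [1 2 3]


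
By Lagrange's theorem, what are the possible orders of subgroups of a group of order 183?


Lagrange's theorem: |H| divides |G|
|G| = 183
Divisors of 183: 1, 3, 61, 183

Possible subgroup orders: {1, 3, 61, 183}


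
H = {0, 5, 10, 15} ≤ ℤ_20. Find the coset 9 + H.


9 + H = {9 + h (mod 20) : h ∈ H}
9+0=9, 9+5=14, 9+10=19, 9+15=4
9 + H = {4, 9, 14, 19} = 4 + H

9 + H = {4, 9, 14, 19}


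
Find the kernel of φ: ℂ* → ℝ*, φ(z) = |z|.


Kernel = preimage of identity
ker(φ) = {z ∈ ℂ* | |z| = 1} = unit circle S¹

ker(φ) = S¹ (unit circle)


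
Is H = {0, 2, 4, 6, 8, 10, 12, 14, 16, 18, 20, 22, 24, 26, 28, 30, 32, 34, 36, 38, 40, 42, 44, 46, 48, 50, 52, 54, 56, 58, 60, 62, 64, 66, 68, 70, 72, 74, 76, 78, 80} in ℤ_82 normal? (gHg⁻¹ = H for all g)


H = {0, 2, 4, 6, 8, 10, 12, 14, 16, 18, 20, 22, 24, 26, 28, 30, 32, 34, 36, 38, 40, 42, 44, 46, 48, 50, 52, 54, 56, 58, 60, 62, 64, 66, 68, 70, 72, 74, 76, 78, 80} in ℤ_82
ℤ_82 is abelian; every subgroup of an abelian group is normal

Yes, normal subgroup


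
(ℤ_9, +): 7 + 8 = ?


Operation: addition mod 9
7 + 8 = (a + b) mod 9 with a = 7, b = 8

7 + 8 = 6


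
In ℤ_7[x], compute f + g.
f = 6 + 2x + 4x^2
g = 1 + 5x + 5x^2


Add coefficients mod 7:
x^0: 6 + 1 = 0 (mod 7)
x^1: 2 + 5 = 0 (mod 7)
x^2: 4 + 5 = 2 (mod 7)
Result: 2x^2

f + g = 2x^2


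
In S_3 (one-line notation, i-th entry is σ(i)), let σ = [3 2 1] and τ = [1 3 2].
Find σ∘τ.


σ∘τ: apply τ first, then σ
1 →τ 1 →σ 3
2 →τ 3 →σ 1
3 →τ 2 →σ 2

σ∘τ = [3 1 2]


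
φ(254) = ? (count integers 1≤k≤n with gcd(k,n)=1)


Factor n: 254 = 2 × 127
φ(n) = n · ∏(1 - 1/p) over distinct primes p | n
φ(254) = 254 · (1 - 1/2) · (1 - 1/127) = 126

φ(254) = 126


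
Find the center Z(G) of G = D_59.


Z(G) = {g ∈ G | gx = xg for all x ∈ G}
For odd n, Z(D_n) = {e}: no nontrivial rotation commutes with all reflections

Z(D_59) = {e}


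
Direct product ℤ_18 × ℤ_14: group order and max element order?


|ℤ_18 × ℤ_14| = 18 × 14 = 252
Max element order = lcm(18,14) = 126
Cyclic? No (gcd=2)

|ℤ_18×ℤ_14| = 252, max element order = 126


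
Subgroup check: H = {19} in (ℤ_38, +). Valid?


Subgroup test for H = {19} in (ℤ_38, +):
(1) 0 ∈ H? No
(2) Closure: for all a,b ∈ H, (a+b) mod 38 ∈ H? No  [counterexample: 19 + 19 = 0 ∉ H]
(3) Inverses: for all a ∈ H, -a mod 38 ∈ H? Yes

No, H is not a subgroup of ℤ_38


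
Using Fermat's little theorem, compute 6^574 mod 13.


Fermat's little theorem: if p is prime and gcd(a,p)=1, then a^(p-1) ≡ 1 (mod p)
p = 13 is prime, gcd(6,13) = 1
Reduce exponent: 574 mod 12 = 10
So 6^574 ≡ 6^10 (mod 13)
6^10 mod 13 = 4

6^574 ≡ 4 (mod 13)


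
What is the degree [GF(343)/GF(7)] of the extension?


GF(343) = GF(7^3), so the extension degree is 3

[GF(343)/GF(7)] = 3


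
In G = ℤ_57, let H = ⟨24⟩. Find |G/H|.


|⟨24⟩| = n / gcd(24, 57) = 57 / 3 = 19
H is normal (ℤ_57 is abelian).
|G/H| = |G| / |H| = 57 / 19 = 3

|G/H| = 3


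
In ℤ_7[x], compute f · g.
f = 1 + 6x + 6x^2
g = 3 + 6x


Expand and collect like terms; reduce coefficients mod 7:
x^0: 1·3 = 3 ≡ 3 (mod 7)
x^1: 1·6 + 6·3 = 24 ≡ 3 (mod 7)
x^2: 6·6 + 6·3 = 54 ≡ 5 (mod 7)
x^3: 6·6 = 36 ≡ 1 (mod 7)
Result: 3 + 3x + 5x^2 + x^3

f · g = 3 + 3x + 5x^2 + x^3


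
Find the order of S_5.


|S_n| = n! (number of permutations of n symbols)
|S_5| = 5! = 120

|S_5| = 120


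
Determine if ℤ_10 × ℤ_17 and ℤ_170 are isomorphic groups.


Comparing ℤ_10 × ℤ_17 and ℤ_170:
gcd(10,17) = 1, so ℤ_10 × ℤ_17 ≅ ℤ_170 (CRT)

Yes, ℤ_10 × ℤ_17 ≅ ℤ_170


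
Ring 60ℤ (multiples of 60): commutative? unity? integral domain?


60ℤ is a commutative ring under +,× but has no multiplicative identity (1 ∉ 60ℤ); it has no zero divisors, but without unity it is not an integral domain
Commutative: Yes
Integral domain: No
Has unity: No

60ℤ (multiples of 60): Commutative=Yes, Unity=No


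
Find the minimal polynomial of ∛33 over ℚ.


∛33 satisfies x³ - 33 = 0, irreducible over ℚ (no rational root; 33 is not a perfect cube)

Minimal polynomial: x³ - 33


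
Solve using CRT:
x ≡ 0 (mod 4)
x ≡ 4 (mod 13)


m₁ = 4, m₂ = 13, gcd = 1, so CRT applies. M = m₁·m₂ = 52
Let M₁ = M/m₁ = 13, M₂ = M/m₂ = 4
Find y₁ ≡ M₁⁻¹ (mod m₁): 13⁻¹ ≡ 1 (mod 4)
Find y₂ ≡ M₂⁻¹ (mod m₂): 4⁻¹ ≡ 10 (mod 13)
x = a₁·M₁·y₁ + a₂·M₂·y₂ = 0·13·1 + 4·4·10 = 160
Reduce mod 52: x ≡ 4
Check: 4 mod 4 = 0 ✓, 4 mod 13 = 4 ✓

x ≡ 4 (mod 52)


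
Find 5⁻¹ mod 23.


Use the extended Euclidean algorithm to write 1 = 5·s + 23·t; then s mod 23 is the inverse.
Euclidean algorithm:
  5 = 0·23 + 5
  23 = 4·5 + 3
  5 = 1·3 + 2
  3 = 1·2 + 1
  2 = 2·1 + 0
gcd(5,23) = 1
Back-substitution gives: 5·(-9) + 23·(2) = 1
So 5⁻¹ ≡ -9 ≡ 14 (mod 23)
Check: 5 × 14 = 70 ≡ 1 (mod 23) ✓

5⁻¹ ≡ 14 (mod 23)


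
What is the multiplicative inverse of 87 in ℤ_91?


Use the extended Euclidean algorithm to write 1 = 87·s + 91·t; then s mod 91 is the inverse.
Euclidean algorithm:
  87 = 0·91 + 87
  91 = 1·87 + 4
  87 = 21·4 + 3
  4 = 1·3 + 1
  3 = 3·1 + 0
gcd(87,91) = 1
Back-substitution gives: 87·(-23) + 91·(22) = 1
So 87⁻¹ ≡ -23 ≡ 68 (mod 91)
Check: 87 × 68 = 5916 ≡ 1 (mod 91) ✓

87⁻¹ ≡ 68 (mod 91)


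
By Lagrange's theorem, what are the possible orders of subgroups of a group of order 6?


Lagrange's theorem: |H| divides |G|
|G| = 6
Divisors of 6: 1, 2, 3, 6

Possible subgroup orders: {1, 2, 3, 6}


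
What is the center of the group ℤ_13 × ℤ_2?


Z(G) = {g ∈ G | gx = xg for all x ∈ G}
Direct product of abelian groups is abelian, so Z(G) = G

Z(ℤ_13 × ℤ_2) = ℤ_13 × ℤ_2


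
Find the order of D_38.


|D_n| = 2n (n rotations and n reflections)
|D_38| = 2×38 = 76

|D_38| = 76


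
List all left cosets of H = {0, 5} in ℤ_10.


H = {0, 5}, |H| = 2
Number of cosets = |G|/|H| = 10/2 = 5
0 + H = {0, 5}
1 + H = {1, 6}
2 + H = {2, 7}
3 + H = {3, 8}
4 + H = {4, 9}

Cosets: 0+H={0,5}; 1+H={1,6}; 2+H={2,7}; 3+H={3,8}; 4+H={4,9}


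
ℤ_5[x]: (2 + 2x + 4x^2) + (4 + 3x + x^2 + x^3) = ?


Add coefficients mod 5:
x^0: 2 + 4 = 1 (mod 5)
x^1: 2 + 3 = 0 (mod 5)
x^2: 4 + 1 = 0 (mod 5)
x^3: 0 + 1 = 1 (mod 5)
Result: 1 + x^3

f + g = 1 + x^3


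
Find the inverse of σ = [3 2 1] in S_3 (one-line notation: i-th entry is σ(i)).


To find σ⁻¹, swap domain and range:
σ(1) = 3 → σ⁻¹(3) = 1
σ(2) = 2 → σ⁻¹(2) = 2
σ(3) = 1 → σ⁻¹(1) = 3

σ⁻¹ = [3 2 1]


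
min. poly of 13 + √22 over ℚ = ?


Let α = 13 + √22. Then α - 13 = √22, so (α - 13)² = 22, giving α² - 26α + 147 = 0. Degree 2 and α ∉ ℚ, so this is the minimal polynomial.

Minimal polynomial: x² - 26x + 147


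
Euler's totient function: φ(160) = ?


Factor n: 160 = 2^5 × 5
φ(n) = n · ∏(1 - 1/p) over distinct primes p | n
φ(160) = 160 · (1 - 1/2) · (1 - 1/5) = 64

φ(160) = 64


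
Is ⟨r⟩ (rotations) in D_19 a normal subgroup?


H = ⟨r⟩ (rotations) in D_19
The rotation subgroup ⟨r⟩ has index 2 in D_19, so it is normal

Yes, normal subgroup


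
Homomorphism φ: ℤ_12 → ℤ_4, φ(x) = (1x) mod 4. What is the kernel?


Kernel = preimage of identity
ker(φ) = {x ∈ ℤ_12 : 1x ≡ 0 (mod 4)}. Since 4 | 12, φ is well-defined. The kernel is the cyclic subgroup ⟨4⟩ of ℤ_12 (order 3), i.e. {0, 4, 8}

ker(φ) = {0, 4, 8}


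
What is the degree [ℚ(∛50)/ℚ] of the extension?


∛50 has minimal polynomial x³ - 50 (irreducible over ℚ since 50 is not a perfect cube)

[ℚ(∛50)/ℚ] = 3


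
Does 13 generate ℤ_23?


g generates ℤ_n iff gcd(g, n) = 1
gcd(13, 23) = 1
Since gcd = 1, 13 is a generator.

Yes, 13 generates ℤ_23


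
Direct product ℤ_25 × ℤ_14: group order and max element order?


|ℤ_25 × ℤ_14| = 25 × 14 = 350
Max element order = lcm(25,14) = 350
Cyclic? Yes (gcd=1)

|ℤ_25×ℤ_14| = 350, max element order = 350


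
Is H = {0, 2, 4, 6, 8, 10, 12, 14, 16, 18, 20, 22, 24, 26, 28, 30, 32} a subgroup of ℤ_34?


Subgroup test for H = {0, 2, 4, 6, 8, 10, 12, 14, 16, 18, 20, 22, 24, 26, 28, 30, 32} in (ℤ_34, +):
(1) 0 ∈ H? Yes
(2) Closure: for all a,b ∈ H, (a+b) mod 34 ∈ H? Yes
(3) Inverses: for all a ∈ H, -a mod 34 ∈ H? Yes

Yes, H is a subgroup of ℤ_34


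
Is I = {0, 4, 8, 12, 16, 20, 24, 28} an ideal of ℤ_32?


Check ideal conditions for I = {0, 4, 8, 12, 16, 20, 24, 28} in ℤ_32:
(1) I is an additive subgroup? Yes
(2) For r ∈ ℤ_32 and a ∈ I: r·a ∈ I? Yes

Yes, I is an ideal of ℤ_32


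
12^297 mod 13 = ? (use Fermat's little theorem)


Fermat's little theorem: if p is prime and gcd(a,p)=1, then a^(p-1) ≡ 1 (mod p)
p = 13 is prime, gcd(12,13) = 1
Reduce exponent: 297 mod 12 = 9
So 12^297 ≡ 12^9 (mod 13)
12^9 mod 13 = 12

12^297 ≡ 12 (mod 13)


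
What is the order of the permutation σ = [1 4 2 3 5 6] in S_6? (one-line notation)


Cycle decomposition: (2 4 3)
Cycle lengths: 3
Order = lcm(3) = 3

ord(σ) = 3


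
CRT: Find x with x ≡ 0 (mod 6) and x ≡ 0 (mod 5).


m₁ = 6, m₂ = 5, gcd = 1, so CRT applies. M = m₁·m₂ = 30
Let M₁ = M/m₁ = 5, M₂ = M/m₂ = 6
Find y₁ ≡ M₁⁻¹ (mod m₁): 5⁻¹ ≡ 5 (mod 6)
Find y₂ ≡ M₂⁻¹ (mod m₂): 6⁻¹ ≡ 1 (mod 5)
x = a₁·M₁·y₁ + a₂·M₂·y₂ = 0·5·5 + 0·6·1 = 0
Reduce mod 30: x ≡ 0
Check: 0 mod 6 = 0 ✓, 0 mod 5 = 0 ✓

x ≡ 0 (mod 30)


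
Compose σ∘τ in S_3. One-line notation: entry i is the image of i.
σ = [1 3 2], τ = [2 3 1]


σ∘τ: apply τ first, then σ
1 →τ 2 →σ 3
2 →τ 3 →σ 2
3 →τ 1 →σ 1

σ∘τ = [3 2 1]


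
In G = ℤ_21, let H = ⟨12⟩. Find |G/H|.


|⟨12⟩| = n / gcd(12, 21) = 21 / 3 = 7
H is normal (ℤ_21 is abelian).
|G/H| = |G| / |H| = 21 / 7 = 3

|G/H| = 3


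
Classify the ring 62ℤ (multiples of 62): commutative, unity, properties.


62ℤ is a commutative ring under +,× but has no multiplicative identity (1 ∉ 62ℤ); it has no zero divisors, but without unity it is not an integral domain
Commutative: Yes
Integral domain: No
Has unity: No

62ℤ (multiples of 62): Commutative=Yes, Unity=No


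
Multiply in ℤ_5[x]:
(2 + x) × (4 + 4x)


Expand and collect like terms; reduce coefficients mod 5:
x^0: 2·4 = 8 ≡ 3 (mod 5)
x^1: 2·4 + 1·4 = 12 ≡ 2 (mod 5)
x^2: 1·4 = 4 ≡ 4 (mod 5)
Result: 3 + 2x + 4x^2

f · g = 3 + 2x + 4x^2


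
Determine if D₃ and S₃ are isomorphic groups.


Comparing D₃ and S₃:
Both are the unique non-abelian group of order 6

Yes, D₃ ≅ S₃


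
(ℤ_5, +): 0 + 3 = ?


Operation: addition mod 5
0 + 3 = (a + b) mod 5 with a = 0, b = 3

0 + 3 = 3


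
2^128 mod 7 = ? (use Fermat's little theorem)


Fermat's little theorem: if p is prime and gcd(a,p)=1, then a^(p-1) ≡ 1 (mod p)
p = 7 is prime, gcd(2,7) = 1
Reduce exponent: 128 mod 6 = 2
So 2^128 ≡ 2^2 (mod 7)
2^2 mod 7 = 4

2^128 ≡ 4 (mod 7)


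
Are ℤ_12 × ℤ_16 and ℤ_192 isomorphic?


Comparing ℤ_12 × ℤ_16 and ℤ_192:
gcd(12,16) = 4 ≠ 1. Max element order in ℤ_12×ℤ_16 is lcm(12,16) = 48 < 192, so it has no element of order 192

No, ℤ_12 × ℤ_16 ≇ ℤ_192


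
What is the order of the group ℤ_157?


ℤ_n has n elements.

|ℤ_157| = 157


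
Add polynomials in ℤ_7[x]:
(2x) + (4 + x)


Add coefficients mod 7:
x^0: 0 + 4 = 4 (mod 7)
x^1: 2 + 1 = 3 (mod 7)
Result: 4 + 3x

f + g = 4 + 3x


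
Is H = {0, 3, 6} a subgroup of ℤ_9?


Subgroup test for H = {0, 3, 6} in (ℤ_9, +):
(1) 0 ∈ H? Yes
(2) Closure: for all a,b ∈ H, (a+b) mod 9 ∈ H? Yes
(3) Inverses: for all a ∈ H, -a mod 9 ∈ H? Yes

Yes, H is a subgroup of ℤ_9


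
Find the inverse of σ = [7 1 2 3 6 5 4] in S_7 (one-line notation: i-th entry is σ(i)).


To find σ⁻¹, swap domain and range:
σ(1) = 7 → σ⁻¹(7) = 1
σ(2) = 1 → σ⁻¹(1) = 2
σ(3) = 2 → σ⁻¹(2) = 3
σ(4) = 3 → σ⁻¹(3) = 4
σ(5) = 6 → σ⁻¹(6) = 5
σ(6) = 5 → σ⁻¹(5) = 6
σ(7) = 4 → σ⁻¹(4) = 7

σ⁻¹ = [2 3 4 7 6 5 1]


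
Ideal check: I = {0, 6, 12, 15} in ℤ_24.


Check ideal conditions for I = {0, 6, 12, 15} in ℤ_24:
(1) I is an additive subgroup? No
(2) For r ∈ ℤ_24 and a ∈ I: r·a ∈ I? No  [counterexample: r=3, a=6, r·a mod 24 = 18 ∉ I]

No, I is not an ideal of ℤ_24


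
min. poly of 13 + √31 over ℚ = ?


Let α = 13 + √31. Then α - 13 = √31, so (α - 13)² = 31, giving α² - 26α + 138 = 0. Degree 2 and α ∉ ℚ, so this is the minimal polynomial.

Minimal polynomial: x² - 26x + 138


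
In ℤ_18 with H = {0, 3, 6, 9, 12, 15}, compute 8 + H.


8 + H = {8 + h (mod 18) : h ∈ H}
8+0=8, 8+3=11, 8+6=14, 8+9=17, 8+12=2, 8+15=5
8 + H = {2, 5, 8, 11, 14, 17} = 2 + H

8 + H = {2, 5, 8, 11, 14, 17}


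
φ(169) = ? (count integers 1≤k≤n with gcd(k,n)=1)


Factor n: 169 = 13^2
φ(n) = n · ∏(1 - 1/p) over distinct primes p | n
φ(169) = 169 · (1 - 1/13) = 156

φ(169) = 156


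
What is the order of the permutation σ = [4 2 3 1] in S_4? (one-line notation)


Cycle decomposition: (1 4)
Cycle lengths: 2
Order = lcm(2) = 2

ord(σ) = 2


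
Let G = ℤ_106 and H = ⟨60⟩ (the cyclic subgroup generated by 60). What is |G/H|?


|⟨60⟩| = n / gcd(60, 106) = 106 / 2 = 53
H is normal (ℤ_106 is abelian).
|G/H| = |G| / |H| = 106 / 53 = 2

|G/H| = 2


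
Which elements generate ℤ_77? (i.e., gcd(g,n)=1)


g generates ℤ_n iff gcd(g,n) = 1
Prime factors of 77: 7, 11
Generators are g ∈ {1,...,76} not divisible by any of these primes.
Generators: {1, 2, 3, 4, 5, 6, 8, 9, 10, 12, 13, 15, 16, 17, 18, 19, 20, 23, 24, 25, 26, 27, 29, 30, 31, 32, 34, 36, 37, 38, 39, 40, 41, 43, 45, 46, 47, 48, 50, 51, 52, 53, 54, 57, 58, 59, 60, 61, 62, 64, 65, 67, 68, 69, 71, 72, 73, 74, 75, 76}
Number of generators = φ(77) = 60

Generators of ℤ_77 = {1, 2, 3, 4, 5, 6, 8, 9, 10, 12, 13, 15, 16, 17, 18, 19, 20, 23, 24, 25, 26, 27, 29, 30, 31, 32, 34, 36, 37, 38, 39, 40, 41, 43, 45, 46, 47, 48, 50, 51, 52, 53, 54, 57, 58, 59, 60, 61, 62, 64, 65, 67, 68, 69, 71, 72, 73, 74, 75, 76}


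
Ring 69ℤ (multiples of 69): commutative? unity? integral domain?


69ℤ is a commutative ring under +,× but has no multiplicative identity (1 ∉ 69ℤ); it has no zero divisors, but without unity it is not an integral domain
Commutative: Yes
Integral domain: No
Has unity: No

69ℤ (multiples of 69): Commutative=Yes, Unity=No


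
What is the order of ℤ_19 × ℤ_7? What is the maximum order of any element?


|ℤ_19 × ℤ_7| = 19 × 7 = 133
Max element order = lcm(19,7) = 133
Cyclic? Yes (gcd=1)

|ℤ_19×ℤ_7| = 133, max element order = 133


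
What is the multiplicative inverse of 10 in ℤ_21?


Use the extended Euclidean algorithm to write 1 = 10·s + 21·t; then s mod 21 is the inverse.
Euclidean algorithm:
  10 = 0·21 + 10
  21 = 2·10 + 1
  10 = 10·1 + 0
gcd(10,21) = 1
Back-substitution gives: 10·(-2) + 21·(1) = 1
So 10⁻¹ ≡ -2 ≡ 19 (mod 21)
Check: 10 × 19 = 190 ≡ 1 (mod 21) ✓

10⁻¹ ≡ 19 (mod 21)


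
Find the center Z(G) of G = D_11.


Z(G) = {g ∈ G | gx = xg for all x ∈ G}
For odd n, Z(D_n) = {e}: no nontrivial rotation commutes with all reflections

Z(D_11) = {e}


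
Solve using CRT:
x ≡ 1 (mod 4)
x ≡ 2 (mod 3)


m₁ = 4, m₂ = 3, gcd = 1, so CRT applies. M = m₁·m₂ = 12
Let M₁ = M/m₁ = 3, M₂ = M/m₂ = 4
Find y₁ ≡ M₁⁻¹ (mod m₁): 3⁻¹ ≡ 3 (mod 4)
Find y₂ ≡ M₂⁻¹ (mod m₂): 4⁻¹ ≡ 1 (mod 3)
x = a₁·M₁·y₁ + a₂·M₂·y₂ = 1·3·3 + 2·4·1 = 17
Reduce mod 12: x ≡ 5
Check: 5 mod 4 = 1 ✓, 5 mod 3 = 2 ✓

x ≡ 5 (mod 12)


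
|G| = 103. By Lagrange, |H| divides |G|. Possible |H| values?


Lagrange's theorem: |H| divides |G|
|G| = 103
Divisors of 103: 1, 103

Possible subgroup orders: {1, 103}


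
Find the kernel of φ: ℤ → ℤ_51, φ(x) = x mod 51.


Kernel = preimage of identity
ker(φ) = {x ∈ ℤ : x ≡ 0 (mod 51)} = 51ℤ = {0, ±51, ±102, ...}

ker(φ) = 51ℤ


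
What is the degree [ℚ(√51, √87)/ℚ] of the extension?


[ℚ(√51,√87):ℚ] = [ℚ(√51,√87):ℚ(√51)]·[ℚ(√51):ℚ] = 2·2 = 4

[ℚ(√51, √87)/ℚ] = 4


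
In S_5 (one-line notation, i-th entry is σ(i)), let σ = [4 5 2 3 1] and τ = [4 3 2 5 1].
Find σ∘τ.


σ∘τ: apply τ first, then σ
1 →τ 4 →σ 3
2 →τ 3 →σ 2
3 →τ 2 →σ 5
4 →τ 5 →σ 1
5 →τ 1 →σ 4

σ∘τ = [3 2 5 1 4]


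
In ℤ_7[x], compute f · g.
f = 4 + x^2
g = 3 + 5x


Expand and collect like terms; reduce coefficients mod 7:
x^0: 4·3 = 12 ≡ 5 (mod 7)
x^1: 4·5 + 0·3 = 20 ≡ 6 (mod 7)
x^2: 0·5 + 1·3 = 3 ≡ 3 (mod 7)
x^3: 1·5 = 5 ≡ 5 (mod 7)
Result: 5 + 6x + 3x^2 + 5x^3

f · g = 5 + 6x + 3x^2 + 5x^3


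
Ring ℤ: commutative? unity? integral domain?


integers form a commutative ring with unity 1; no zero divisors
Commutative: Yes
Integral domain: Yes
Has unity: Yes

ℤ: Commutative=Yes, Unity=Yes


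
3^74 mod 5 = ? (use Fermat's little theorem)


Fermat's little theorem: if p is prime and gcd(a,p)=1, then a^(p-1) ≡ 1 (mod p)
p = 5 is prime, gcd(3,5) = 1
Reduce exponent: 74 mod 4 = 2
So 3^74 ≡ 3^2 (mod 5)
3^2 mod 5 = 4

3^74 ≡ 4 (mod 5)


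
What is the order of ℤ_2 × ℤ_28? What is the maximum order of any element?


|ℤ_2 × ℤ_28| = 2 × 28 = 56
Max element order = lcm(2,28) = 28
Cyclic? No (gcd=2)

|ℤ_2×ℤ_28| = 56, max element order = 28
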